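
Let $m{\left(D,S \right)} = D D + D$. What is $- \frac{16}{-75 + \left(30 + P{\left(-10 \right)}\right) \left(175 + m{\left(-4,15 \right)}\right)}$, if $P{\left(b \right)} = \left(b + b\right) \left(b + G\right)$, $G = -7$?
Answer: $- \frac{16}{69115} \approx -0.0002315$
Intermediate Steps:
$m{\left(D,S \right)} = D + D^{2}$ ($m{\left(D,S \right)} = D^{2} + D = D + D^{2}$)
$P{\left(b \right)} = 2 b \left(-7 + b\right)$ ($P{\left(b \right)} = \left(b + b\right) \left(b - 7\right) = 2 b \left(-7 + b\right)$)
$- \frac{16}{-75 + \left(30 + P{\left(-10 \right)}\right) \left(175 + m{\left(-4,15 \right)}\right)} = - \frac{16}{-75 + \left(30 + 2 \left(-10\right) \left(-7 - 10\right)\right) \left(175 - 4 \left(1 - 4\right)\right)} = - \frac{16}{-75 + \left(30 + 2 \left(-10\right) \left(-17\right)\right) \left(175 - -12\right)} = - \frac{16}{-75 + \left(30 + 340\right) \left(175 + 12\right)} = - \frac{16}{-75 + 370 \cdot 187} = - \frac{16}{-75 + 69190} = - \frac{16}{69115}$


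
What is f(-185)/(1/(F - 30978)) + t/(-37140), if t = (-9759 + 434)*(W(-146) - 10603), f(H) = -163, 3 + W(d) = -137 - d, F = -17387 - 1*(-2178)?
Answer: 55901793463/7428 ≈ 7.5258e+6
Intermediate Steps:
F = -15209 (F = -17387 + 2178 = -15209)
W(d) = -140 - d (W(d) = -3 + (-137 - d) = -140 - d)
t = 98817025 (t = (-9759 + 434)*((-140 - 1*(-146)) - 10603) = -9325*((-140 + 146) - 10603) = -9325*(6 - 10603) = -9325*(-10597) = 98817025)
f(-185)/(1/(F - 30978)) + t/(-37140) = -163/(1/(-15209 - 30978)) + 98817025/(-37140) = -163/(1/(-46187)) + 98817025*(-1/37140) = -163/(-1/46187) - 19763405/7428 = -163*(-46187) - 19763405/7428 = 7528481 - 19763405/7428 = 55901793463/7428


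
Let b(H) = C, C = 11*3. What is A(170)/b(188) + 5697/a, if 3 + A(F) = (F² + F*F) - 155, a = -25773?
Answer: 15004235/8591 ≈ 1746.5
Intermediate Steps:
C = 33
A(F) = -158 + 2*F² (A(F) = -3 + ((F² + F*F) - 155) = -3 + ((F² + F²) - 155) = -3 + (2*F² - 155) = -3 + (-155 + 2*F²) = -158 + 2*F²)
b(H) = 33
A(170)/b(188) + 5697/a = (-158 + 2*170²)/33 + 5697/(-25773) = (-158 + 2*28900)*(1/33) + 5697*(-1/25773) = (-158 + 57800)*(1/33) - 1899/8591 = 57642*(1/33) - 1899/8591 = 19214/11 - 1899/8591 = 15004235/8591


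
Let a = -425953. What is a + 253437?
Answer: -172516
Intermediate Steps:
a + 253437 = -425953 + 253437 = -172516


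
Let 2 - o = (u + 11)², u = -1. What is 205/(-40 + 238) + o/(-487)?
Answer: 119239/96426 ≈ 1.2366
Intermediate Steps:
o = -98 (o = 2 - (-1 + 11)² = 2 - 1*10² = 2 - 1*100 = 2 - 100 = -98)
205/(-40 + 238) + o/(-487) = 205/(-40 + 238) - 98/(-487) = 205/198 - 98*(-1/487) = 205*(1/198) + 98/487 = 205/198 + 98/487 = 119239/96426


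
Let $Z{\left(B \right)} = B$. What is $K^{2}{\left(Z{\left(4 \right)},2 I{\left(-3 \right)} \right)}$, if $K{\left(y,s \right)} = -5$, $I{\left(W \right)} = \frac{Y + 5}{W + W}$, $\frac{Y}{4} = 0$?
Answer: $25$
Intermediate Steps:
$Y = 0$ ($Y = 4 \cdot 0 = 0$)
$I{\left(W \right)} = \frac{5}{2 W}$ ($I{\left(W \right)} = \frac{0 + 5}{W + W} = \frac{5}{2 W}$)
$K^{2}{\left(Z{\left(4 \right)},2 I{\left(-3 \right)} \right)} = \left(-5\right)^{2} = 25$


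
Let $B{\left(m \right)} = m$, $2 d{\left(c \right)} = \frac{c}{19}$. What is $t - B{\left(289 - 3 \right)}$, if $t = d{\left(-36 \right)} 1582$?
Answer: $- \frac{33910}{19} \approx -1784.7$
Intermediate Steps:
$d{\left(c \right)} = \frac{c}{38}$ ($d{\left(c \right)} = \frac{c \frac{1}{19}}{2} = \frac{\frac{1}{19} c}{2} = \frac{c}{38}$)
$t = - \frac{28476}{19}$ ($t = \frac{1}{38} \left(-36\right) 1582 = \left(- \frac{18}{19}\right) 1582 = - \frac{28476}{19} \approx -1498.7$)
$t - B{\left(289 - 3 \right)} = - \frac{28476}{19} - \left(289 - 3\right) = - \frac{28476}{19} - 286 = - \frac{33910}{19}$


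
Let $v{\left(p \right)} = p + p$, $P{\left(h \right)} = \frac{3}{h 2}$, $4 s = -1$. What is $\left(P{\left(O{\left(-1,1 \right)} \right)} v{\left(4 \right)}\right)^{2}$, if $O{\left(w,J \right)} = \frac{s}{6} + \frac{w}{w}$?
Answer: $\frac{82944}{529} \approx 156.79$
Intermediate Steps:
$s = - \frac{1}{4}$ ($s = \frac{1}{4} \left(-1\right) = - \frac{1}{4} \approx -0.25$)
$O{\left(w,J \right)} = \frac{23}{24}$ ($O{\left(w,J \right)} = - \frac{1}{4 \cdot 6} + \frac{w}{w} = \left(- \frac{1}{4}\right) \frac{1}{6} + 1 = - \frac{1}{24} + 1 = \frac{23}{24}$)
$P{\left(h \right)} = \frac{3}{2 h}$
$v{\left(p \right)} = 2 p$
$\left(P{\left(O{\left(-1,1 \right)} \right)} v{\left(4 \right)}\right)^{2} = \left(\frac{3}{2 \cdot \frac{23}{24}} \cdot 2 \cdot 4\right)^{2} = \left(\frac{3}{2} \cdot \frac{24}{23} \cdot 8\right)^{2} = \left(\frac{36}{23} \cdot 8\right)^{2} = \left(\frac{288}{23}\right)^{2} = \frac{82944}{529}$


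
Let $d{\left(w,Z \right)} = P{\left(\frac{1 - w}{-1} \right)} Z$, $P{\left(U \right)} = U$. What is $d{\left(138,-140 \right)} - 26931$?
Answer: $-46111$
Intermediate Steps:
$d{\left(w,Z \right)} = Z \left(-1 + w\right)$ ($d{\left(w,Z \right)} = \frac{1 - w}{-1} Z = \left(1 - w\right) \left(-1\right) Z = \left(-1 + w\right) Z = Z \left(-1 + w\right)$)
$d{\left(138,-140 \right)} - 26931 = - 140 \left(-1 + 138\right) - 26931 = \left(-140\right) 137 - 26931 = -19180 - 26931 = -46111$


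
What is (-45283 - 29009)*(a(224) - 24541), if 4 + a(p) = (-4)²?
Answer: 1822308468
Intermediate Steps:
a(p) = 12 (a(p) = -4 + (-4)² = -4 + 16 = 12)
(-45283 - 29009)*(a(224) - 24541) = (-45283 - 29009)*(12 - 24541) = -74292*(-24529) = 1822308468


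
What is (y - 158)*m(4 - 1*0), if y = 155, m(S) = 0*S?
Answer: 0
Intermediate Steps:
m(S) = 0
(y - 158)*m(4 - 1*0) = (155 - 158)*0 = -3*0 = 0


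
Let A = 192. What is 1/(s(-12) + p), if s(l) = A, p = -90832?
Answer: -1/90640 ≈ -1.1033e-5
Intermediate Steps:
s(l) = 192
1/(s(-12) + p) = 1/(192 - 90832) = 1/(-90640) = -1/90640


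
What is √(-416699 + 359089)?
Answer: I*√57610 ≈ 240.02*I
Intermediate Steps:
√(-416699 + 359089) = √(-57610) = I*√57610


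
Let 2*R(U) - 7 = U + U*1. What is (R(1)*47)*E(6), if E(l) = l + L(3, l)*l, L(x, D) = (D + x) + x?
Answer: 16497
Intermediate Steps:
L(x, D) = D + 2*x
R(U) = 7/2 + U (R(U) = 7/2 + (U + U*1)/2 = 7/2 + (U + U)/2 = 7/2 + (2*U)/2 = 7/2 + U)
E(l) = l + l*(6 + l) (E(l) = l + (l + 2*3)*l = l + (l + 6)*l = l + (6 + l)*l = l + l*(6 + l))
(R(1)*47)*E(6) = ((7/2 + 1)*47)*(6*(7 + 6)) = ((9/2)*47)*(6*13) = (423/2)*78 = 16497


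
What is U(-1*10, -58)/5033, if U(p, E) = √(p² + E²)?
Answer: 2*√866/5033 ≈ 0.011694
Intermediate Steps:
U(p, E) = √(E² + p²)
U(-1*10, -58)/5033 = √((-58)² + (-1*10)²)/5033 = √(3364 + (-10)²)*(1/5033) = √(3364 + 100)*(1/5033) = √3464*(1/5033) = (2*√866)*(1/5033) = 2*√866/5033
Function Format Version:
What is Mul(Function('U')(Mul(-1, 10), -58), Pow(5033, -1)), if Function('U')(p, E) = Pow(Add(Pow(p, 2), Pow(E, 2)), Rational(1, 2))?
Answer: Mul(Rational(2, 5033), Pow(866, Rational(1, 2))) ≈ 0.011694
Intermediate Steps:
Function('U')(p, E) = Pow(Add(Pow(E, 2), Pow(p, 2)), Rational(1, 2))
Mul(Function('U')(Mul(-1, 10), -58), Pow(5033, -1)) = Mul(Pow(Add(Pow(-58, 2), Pow(Mul(-1, 10), 2)), Rational(1, 2)), Pow(5033, -1)) = Mul(Pow(Add(3364, Pow(-10, 2)), Rational(1, 2)), Rational(1, 5033)) = Mul(Pow(Add(3364, 100), Rational(1, 2)), Rational(1, 5033)) = Mul(Pow(3464, Rational(1, 2)), Rational(1, 5033)) = Mul(Mul(2, Pow(866, Rational(1, 2))), Rational(1, 5033)) = Mul(Rational(2, 5033), Pow(866, Rational(1, 2)))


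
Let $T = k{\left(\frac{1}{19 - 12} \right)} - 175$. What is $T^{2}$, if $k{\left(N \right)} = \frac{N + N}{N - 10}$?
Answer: $\frac{145853929}{4761} \approx 30635.0$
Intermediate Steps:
$k{\left(N \right)} = \frac{2 N}{-10 + N}$
$T = - \frac{12077}{69}$ ($T = \frac{2}{\left(19 - 12\right) \left(-10 + \frac{1}{19 - 12}\right)} - 175 = \frac{2}{7 \left(-10 + \frac{1}{7}\right)} - 175 = 2 \cdot \frac{1}{7} \frac{1}{-10 + \frac{1}{7}} - 175 = 2 \cdot \frac{1}{7} \frac{1}{- \frac{69}{7}} - 175 = 2 \cdot \frac{1}{7} \left(- \frac{7}{69}\right) - 175 = - \frac{2}{69} - 175 = - \frac{12077}{69} \approx -175.03$)
$T^{2} = \left(- \frac{12077}{69}\right)^{2} = \frac{145853929}{4761}$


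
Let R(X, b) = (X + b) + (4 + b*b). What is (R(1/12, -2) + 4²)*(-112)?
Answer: -7420/3 ≈ -2473.3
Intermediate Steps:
R(X, b) = 4 + X + b + b² (R(X, b) = (X + b) + (4 + b²) = 4 + X + b + b²)
(R(1/12, -2) + 4²)*(-112) = ((4 + 1/12 - 2 + (-2)²) + 4²)*(-112) = ((4 + 1/12 - 2 + 4) + 16)*(-112) = (73/12 + 16)*(-112) = (265/12)*(-112) = -7420/3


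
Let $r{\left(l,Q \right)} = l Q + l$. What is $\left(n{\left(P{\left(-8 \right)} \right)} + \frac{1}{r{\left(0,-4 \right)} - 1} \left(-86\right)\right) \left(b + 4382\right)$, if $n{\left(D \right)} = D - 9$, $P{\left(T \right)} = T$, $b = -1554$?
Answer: $195132$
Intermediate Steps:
$r{\left(l,Q \right)} = l + Q l$ ($r{\left(l,Q \right)} = Q l + l = l + Q l$)
$n{\left(D \right)} = -9 + D$ ($n{\left(D \right)} = D - 9 = -9 + D$)
$\left(n{\left(P{\left(-8 \right)} \right)} + \frac{1}{r{\left(0,-4 \right)} - 1} \left(-86\right)\right) \left(b + 4382\right) = \left(\left(-9 - 8\right) + \frac{1}{0 \left(1 - 4\right) - 1} \left(-86\right)\right) \left(-1554 + 4382\right) = \left(-17 + \frac{1}{0 \left(-3\right) - 1} \left(-86\right)\right) 2828 = \left(-17 + \frac{1}{0 - 1} \left(-86\right)\right) 2828 = \left(-17 + \frac{1}{-1} \left(-86\right)\right) 2828 = \left(-17 - -86\right) 2828 = \left(-17 + 86\right) 2828 = 69 \cdot 2828 = 195132$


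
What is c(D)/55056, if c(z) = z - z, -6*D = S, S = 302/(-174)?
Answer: 0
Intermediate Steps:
S = -151/87 (S = 302*(-1/174) = -151/87 ≈ -1.7356)
D = 151/522 (D = -1/6*(-151/87) = 151/522 ≈ 0.28927)
c(z) = 0
c(D)/55056 = 0/55056 = 0*(1/55056) = 0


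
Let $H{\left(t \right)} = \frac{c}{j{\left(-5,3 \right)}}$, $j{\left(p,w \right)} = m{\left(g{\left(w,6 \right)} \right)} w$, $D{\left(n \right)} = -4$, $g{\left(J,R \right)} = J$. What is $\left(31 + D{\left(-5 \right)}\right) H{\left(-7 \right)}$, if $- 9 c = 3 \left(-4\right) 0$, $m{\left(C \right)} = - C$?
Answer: $0$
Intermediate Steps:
$j{\left(p,w \right)} = - w^{2}$ ($j{\left(p,w \right)} = - w w = - w^{2}$)
$c = 0$ ($c = - \frac{3 \left(-4\right) 0}{9} = - \frac{\left(-12\right) 0}{9} = \left(- \frac{1}{9}\right) 0 = 0$)
$H{\left(t \right)} = 0$ ($H{\left(t \right)} = \frac{0}{\left(-1\right) 3^{2}} = \frac{0}{\left(-1\right) 9} = \frac{0}{-9} = 0 \left(- \frac{1}{9}\right) = 0$)
$\left(31 + D{\left(-5 \right)}\right) H{\left(-7 \right)} = \left(31 - 4\right) 0 = 27 \cdot 0 = 0$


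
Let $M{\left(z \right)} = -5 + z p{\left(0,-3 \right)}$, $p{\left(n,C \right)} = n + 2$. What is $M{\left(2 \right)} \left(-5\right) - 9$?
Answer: $-4$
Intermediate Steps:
$p{\left(n,C \right)} = 2 + n$
$M{\left(z \right)} = -5 + 2 z$ ($M{\left(z \right)} = -5 + z \left(2 + 0\right) = -5 + z 2 = -5 + 2 z$)
$M{\left(2 \right)} \left(-5\right) - 9 = \left(-5 + 2 \cdot 2\right) \left(-5\right) - 9 = \left(-5 + 4\right) \left(-5\right) - 9 = \left(-1\right) \left(-5\right) - 9 = 5 - 9 = -4$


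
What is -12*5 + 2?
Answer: -58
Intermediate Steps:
-12*5 + 2 = -60 + 2 = -58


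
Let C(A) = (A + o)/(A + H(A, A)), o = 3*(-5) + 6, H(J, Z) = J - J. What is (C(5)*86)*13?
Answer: -4472/5 ≈ -894.40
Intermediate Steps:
H(J, Z) = 0
o = -9 (o = -15 + 6 = -9)
C(A) = (-9 + A)/A (C(A) = (A - 9)/(A + 0) = (-9 + A)/A)
(C(5)*86)*13 = (((-9 + 5)/5)*86)*13 = (((⅕)*(-4))*86)*13 = -⅘*86*13 = -344/5*13 = -4472/5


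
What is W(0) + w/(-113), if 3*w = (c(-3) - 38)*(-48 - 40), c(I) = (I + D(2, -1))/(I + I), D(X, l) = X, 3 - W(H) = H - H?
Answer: -6937/1017 ≈ -6.8210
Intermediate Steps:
W(H) = 3 (W(H) = 3 - (H - H) = 3 - 1*0 = 3 + 0 = 3)
c(I) = (2 + I)/(2*I) (c(I) = (I + 2)/(I + I) = (2 + I)/((2*I)) = (2 + I)*(1/(2*I)) = (2 + I)/(2*I))
w = 9988/9 (w = (((1/2)*(2 - 3)/(-3) - 38)*(-48 - 40))/3 = (((1/2)*(-1/3)*(-1) - 38)*(-88))/3 = ((1/6 - 38)*(-88))/3 = (-227/6*(-88))/3 = (1/3)*(9988/3) = 9988/9 ≈ 1109.8)
W(0) + w/(-113) = 3 + (9988/9)/(-113) = 3 + (9988/9)*(-1/113) = 3 - 9988/1017 = -6937/1017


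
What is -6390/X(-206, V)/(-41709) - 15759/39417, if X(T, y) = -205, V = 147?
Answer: -2999928033/7489532197 ≈ -0.40055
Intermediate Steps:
-6390/X(-206, V)/(-41709) - 15759/39417 = -6390/(-205)/(-41709) - 15759/39417 = -6390*(-1/205)*(-1/41709) - 15759*1/39417 = (1278/41)*(-1/41709) - 5253/13139 = -426/570023 - 5253/13139 = -2999928033/7489532197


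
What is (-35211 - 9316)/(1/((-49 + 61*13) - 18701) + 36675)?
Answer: -799571339/658572974 ≈ -1.2141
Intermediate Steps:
(-35211 - 9316)/(1/((-49 + 61*13) - 18701) + 36675) = -44527/(1/((-49 + 793) - 18701) + 36675) = -44527/(1/(744 - 18701) + 36675) = -44527/(1/(-17957) + 36675) = -44527/(-1/17957 + 36675) = -44527/658572974/17957 = -44527*17957/658572974 = -799571339/658572974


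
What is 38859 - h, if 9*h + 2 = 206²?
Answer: 307297/9 ≈ 34144.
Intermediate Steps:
h = 42434/9 (h = -2/9 + (⅑)*206² = -2/9 + (⅑)*42436 = -2/9 + 42436/9 = 42434/9 ≈ 4714.9)
38859 - h = 38859 - 1*42434/9 = 38859 - 42434/9 = 307297/9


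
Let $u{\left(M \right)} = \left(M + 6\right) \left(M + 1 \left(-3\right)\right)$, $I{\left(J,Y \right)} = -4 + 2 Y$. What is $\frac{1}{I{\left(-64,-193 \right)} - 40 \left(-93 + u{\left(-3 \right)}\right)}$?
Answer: $\frac{1}{4050} \approx 0.00024691$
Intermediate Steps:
$u{\left(M \right)} = \left(-3 + M\right) \left(6 + M\right)$ ($u{\left(M \right)} = \left(6 + M\right) \left(M - 3\right) = \left(6 + M\right) \left(-3 + M\right) = \left(-3 + M\right) \left(6 + M\right)$)
$\frac{1}{I{\left(-64,-193 \right)} - 40 \left(-93 + u{\left(-3 \right)}\right)} = \frac{1}{\left(-4 + 2 \left(-193\right)\right) - 40 \left(-93 + \left(-18 + \left(-3\right)^{2} + 3 \left(-3\right)\right)\right)} = \frac{1}{\left(-4 - 386\right) - 40 \left(-93 - 18\right)} = \frac{1}{-390 - 40 \left(-93 - 18\right)} = \frac{1}{-390 - -4440} = \frac{1}{-390 + 4440} = \frac{1}{4050}$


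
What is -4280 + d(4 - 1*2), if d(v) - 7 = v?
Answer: -4271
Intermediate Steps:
d(v) = 7 + v
-4280 + d(4 - 1*2) = -4280 + (7 + (4 - 1*2)) = -4280 + (7 + (4 - 2)) = -4280 + (7 + 2) = -4280 + 9 = -4271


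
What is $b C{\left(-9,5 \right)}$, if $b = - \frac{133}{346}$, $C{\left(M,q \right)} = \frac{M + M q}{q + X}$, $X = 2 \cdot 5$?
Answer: $\frac{1197}{865} \approx 1.3838$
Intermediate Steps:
$X = 10$
$C{\left(M,q \right)} = \frac{M + M q}{10 + q}$ ($C{\left(M,q \right)} = \frac{M + M q}{q + 10} = \frac{M + M q}{10 + q}$)
$b = - \frac{133}{346}$ ($b = \left(-133\right) \frac{1}{346} = - \frac{133}{346} \approx -0.38439$)
$b C{\left(-9,5 \right)} = - \frac{133 \left(- \frac{9 \left(1 + 5\right)}{10 + 5}\right)}{346} = - \frac{133 \left(\left(-9\right) \frac{1}{15} \cdot 6\right)}{346} = \left(- \frac{133}{346}\right) \left(- \frac{18}{5}\right) = \frac{1197}{865}$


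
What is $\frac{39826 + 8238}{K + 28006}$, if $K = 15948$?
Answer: $\frac{24032}{21977} \approx 1.0935$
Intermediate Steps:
$\frac{39826 + 8238}{K + 28006} = \frac{39826 + 8238}{15948 + 28006} = \frac{48064}{43954} = 48064 \cdot \frac{1}{43954} = \frac{24032}{21977}$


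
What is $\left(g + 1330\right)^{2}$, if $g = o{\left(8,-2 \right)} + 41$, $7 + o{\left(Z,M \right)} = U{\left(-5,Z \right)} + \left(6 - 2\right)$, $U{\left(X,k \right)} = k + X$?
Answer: $1879641$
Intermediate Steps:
$U{\left(X,k \right)} = X + k$
$o{\left(Z,M \right)} = -8 + Z$ ($o{\left(Z,M \right)} = -7 + \left(\left(-5 + Z\right) + \left(6 - 2\right)\right) = -7 + \left(\left(-5 + Z\right) + 4\right) = -7 + \left(-1 + Z\right) = -8 + Z$)
$g = 41$ ($g = \left(-8 + 8\right) + 41 = 0 + 41 = 41$)
$\left(g + 1330\right)^{2} = \left(41 + 1330\right)^{2} = 1371^{2} = 1879641$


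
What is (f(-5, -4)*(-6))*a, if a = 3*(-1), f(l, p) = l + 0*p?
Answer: -90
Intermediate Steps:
f(l, p) = l (f(l, p) = l + 0 = l)
a = -3
(f(-5, -4)*(-6))*a = -5*(-6)*(-3) = 30*(-3) = -90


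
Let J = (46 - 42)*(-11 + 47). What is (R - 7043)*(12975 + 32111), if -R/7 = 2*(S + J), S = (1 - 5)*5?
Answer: -395809994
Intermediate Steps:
S = -20 (S = -4*5 = -20)
J = 144 (J = 4*36 = 144)
R = -1736 (R = -14*(-20 + 144) = -14*124 = -7*248 = -1736)
(R - 7043)*(12975 + 32111) = (-1736 - 7043)*(12975 + 32111) = -8779*45086 = -395809994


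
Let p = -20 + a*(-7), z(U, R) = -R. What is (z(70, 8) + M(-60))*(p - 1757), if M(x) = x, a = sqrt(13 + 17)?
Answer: 120836 + 476*sqrt(30) ≈ 1.2344e+5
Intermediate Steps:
a = sqrt(30) ≈ 5.4772
p = -20 - 7*sqrt(30) (p = -20 + sqrt(30)*(-7) = -20 - 7*sqrt(30) ≈ -58.341)
(z(70, 8) + M(-60))*(p - 1757) = (-1*8 - 60)*((-20 - 7*sqrt(30)) - 1757) = (-8 - 60)*(-1777 - 7*sqrt(30)) = -68*(-1777 - 7*sqrt(30)) = 120836 + 476*sqrt(30)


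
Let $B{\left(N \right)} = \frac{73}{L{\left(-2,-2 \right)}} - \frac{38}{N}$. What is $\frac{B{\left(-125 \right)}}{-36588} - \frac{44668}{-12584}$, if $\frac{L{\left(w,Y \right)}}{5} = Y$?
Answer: $\frac{1309616043}{368929000} \approx 3.5498$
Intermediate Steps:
$L{\left(w,Y \right)} = 5 Y$
$B{\left(N \right)} = - \frac{73}{10} - \frac{38}{N}$ ($B{\left(N \right)} = \frac{73}{5 \left(-2\right)} - \frac{38}{N} = \frac{73}{-10} - \frac{38}{N} = 73 \left(- \frac{1}{10}\right) - \frac{38}{N} = - \frac{73}{10} - \frac{38}{N}$)
$\frac{B{\left(-125 \right)}}{-36588} - \frac{44668}{-12584} = \frac{- \frac{73}{10} - \frac{38}{-125}}{-36588} - \frac{44668}{-12584} = \left(- \frac{73}{10} - - \frac{38}{125}\right) \left(- \frac{1}{36588}\right) - - \frac{859}{242} = \left(- \frac{73}{10} + \frac{38}{125}\right) \left(- \frac{1}{36588}\right) + \frac{859}{242} = \left(- \frac{1749}{250}\right) \left(- \frac{1}{36588}\right) + \frac{859}{242} = \frac{583}{3049000} + \frac{859}{242} = \frac{1309616043}{368929000}$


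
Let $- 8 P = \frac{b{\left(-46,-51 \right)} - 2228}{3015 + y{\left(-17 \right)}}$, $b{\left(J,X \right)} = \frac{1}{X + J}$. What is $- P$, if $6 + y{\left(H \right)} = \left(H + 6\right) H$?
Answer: $- \frac{216117}{2480096} \approx -0.087141$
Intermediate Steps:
$b{\left(J,X \right)} = \frac{1}{J + X}$
$y{\left(H \right)} = -6 + H \left(6 + H\right)$ ($y{\left(H \right)} = -6 + \left(H + 6\right) H = -6 + \left(6 + H\right) H = -6 + H \left(6 + H\right)$)
$P = \frac{216117}{2480096}$ ($P = - \frac{\left(\frac{1}{-46 - 51} - 2228\right) \frac{1}{3015 + \left(-6 + \left(-17\right)^{2} + 6 \left(-17\right)\right)}}{8} = - \frac{\left(\frac{1}{-97} - 2228\right) \frac{1}{3015 - -181}}{8} = - \frac{\left(- \frac{1}{97} - 2228\right) \frac{1}{3015 + 181}}{8} = - \frac{\left(- \frac{216117}{97}\right) \frac{1}{3196}}{8} = \left(- \frac{1}{8}\right) \left(- \frac{216117}{310012}\right) = \frac{216117}{2480096} \approx 0.087141$)
$- P = \left(-1\right) \frac{216117}{2480096} = - \frac{216117}{2480096}$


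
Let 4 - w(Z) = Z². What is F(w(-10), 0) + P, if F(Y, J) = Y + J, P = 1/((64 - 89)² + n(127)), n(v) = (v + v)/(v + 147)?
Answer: -8232055/85752 ≈ -95.998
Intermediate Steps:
w(Z) = 4 - Z²
n(v) = 2*v/(147 + v) (n(v) = (2*v)/(147 + v) = 2*v/(147 + v))
P = 137/85752 (P = 1/((64 - 89)² + 2*127/(147 + 127)) = 1/((-25)² + 2*127/274) = 1/(625 + 2*127*(1/274)) = 1/(625 + 127/137) = 1/(85752/137) = 137/85752 ≈ 0.0015976)
F(Y, J) = J + Y
F(w(-10), 0) + P = (0 + (4 - 1*(-10)²)) + 137/85752 = (0 + (4 - 1*100)) + 137/85752 = (0 + (4 - 100)) + 137/85752 = (0 - 96) + 137/85752 = -96 + 137/85752 = -8232055/85752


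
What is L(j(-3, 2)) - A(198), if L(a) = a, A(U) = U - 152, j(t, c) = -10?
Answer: -56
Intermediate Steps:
A(U) = -152 + U
L(j(-3, 2)) - A(198) = -10 - (-152 + 198) = -10 - 1*46 = -10 - 46 = -56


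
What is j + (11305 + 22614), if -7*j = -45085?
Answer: 282518/7 ≈ 40360.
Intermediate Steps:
j = 45085/7 (j = -1/7*(-45085) = 45085/7 ≈ 6440.7)
j + (11305 + 22614) = 45085/7 + (11305 + 22614) = 45085/7 + 33919 = 282518/7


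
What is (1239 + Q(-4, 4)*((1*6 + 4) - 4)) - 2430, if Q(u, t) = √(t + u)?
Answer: -1191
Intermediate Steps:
(1239 + Q(-4, 4)*((1*6 + 4) - 4)) - 2430 = (1239 + √(4 - 4)*((1*6 + 4) - 4)) - 2430 = (1239 + √0*((6 + 4) - 4)) - 2430 = (1239 + 0*(10 - 4)) - 2430 = (1239 + 0*6) - 2430 = (1239 + 0) - 2430 = 1239 - 2430 = -1191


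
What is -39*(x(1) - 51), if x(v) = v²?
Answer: 1950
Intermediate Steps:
-39*(x(1) - 51) = -39*(1² - 51) = -39*(1 - 51) = -39*(-50) = 1950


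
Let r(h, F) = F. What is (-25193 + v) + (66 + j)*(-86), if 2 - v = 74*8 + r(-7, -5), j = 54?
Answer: -36098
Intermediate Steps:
v = -585 (v = 2 - (74*8 - 5) = 2 - (592 - 5) = 2 - 1*587 = 2 - 587 = -585)
(-25193 + v) + (66 + j)*(-86) = (-25193 - 585) + (66 + 54)*(-86) = -25778 + 120*(-86) = -25778 - 10320 = -36098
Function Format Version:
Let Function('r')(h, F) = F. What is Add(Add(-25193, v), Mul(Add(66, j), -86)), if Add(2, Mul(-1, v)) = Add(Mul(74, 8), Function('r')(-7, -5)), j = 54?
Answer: -36098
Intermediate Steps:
v = -585 (v = Add(2, Mul(-1, Add(Mul(74, 8), -5))) = Add(2, Mul(-1, Add(592, -5))) = Add(2, Mul(-1, 587)) = Add(2, -587) = -585)
Add(Add(-25193, v), Mul(Add(66, j), -86)) = Add(Add(-25193, -585), Mul(Add(66, 54), -86)) = Add(-25778, Mul(120, -86)) = Add(-25778, -10320) = -36098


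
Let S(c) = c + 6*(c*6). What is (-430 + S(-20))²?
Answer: 1368900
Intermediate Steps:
S(c) = 37*c (S(c) = c + 6*(6*c) = c + 36*c = 37*c)
(-430 + S(-20))² = (-430 + 37*(-20))² = (-430 - 740)² = (-1170)² = 1368900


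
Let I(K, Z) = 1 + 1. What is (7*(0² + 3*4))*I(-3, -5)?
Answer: 168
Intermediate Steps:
I(K, Z) = 2
(7*(0² + 3*4))*I(-3, -5) = (7*(0² + 3*4))*2 = (7*(0 + 12))*2 = (7*12)*2 = 84*2 = 168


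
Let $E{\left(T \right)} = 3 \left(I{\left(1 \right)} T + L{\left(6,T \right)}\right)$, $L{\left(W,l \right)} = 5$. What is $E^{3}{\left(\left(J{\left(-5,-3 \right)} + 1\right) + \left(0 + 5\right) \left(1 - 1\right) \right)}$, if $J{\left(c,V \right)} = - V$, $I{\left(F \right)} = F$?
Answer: $19683$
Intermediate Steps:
$E{\left(T \right)} = 15 + 3 T$ ($E{\left(T \right)} = 3 \left(1 T + 5\right) = 3 \left(T + 5\right) = 3 \left(5 + T\right) = 15 + 3 T$)
$E^{3}{\left(\left(J{\left(-5,-3 \right)} + 1\right) + \left(0 + 5\right) \left(1 - 1\right) \right)} = \left(15 + 3 \left(\left(\left(-1\right) \left(-3\right) + 1\right) + \left(0 + 5\right) \left(1 - 1\right)\right)\right)^{3} = \left(15 + 3 \left(\left(3 + 1\right) + 5 \cdot 0\right)\right)^{3} = \left(15 + 3 \left(4 + 0\right)\right)^{3} = \left(15 + 3 \cdot 4\right)^{3} = \left(15 + 12\right)^{3} = 27^{3} = 19683$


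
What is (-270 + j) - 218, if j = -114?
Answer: -602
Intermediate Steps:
(-270 + j) - 218 = (-270 - 114) - 218 = -384 - 218 = -602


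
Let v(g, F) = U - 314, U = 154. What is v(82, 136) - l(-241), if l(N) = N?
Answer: 81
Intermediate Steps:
v(g, F) = -160 (v(g, F) = 154 - 314 = -160)
v(82, 136) - l(-241) = -160 - 1*(-241) = -160 + 241 = 81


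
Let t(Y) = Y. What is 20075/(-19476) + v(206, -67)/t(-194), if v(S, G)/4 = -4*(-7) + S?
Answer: -11062043/1889172 ≈ -5.8555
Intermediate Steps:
v(S, G) = 112 + 4*S (v(S, G) = 4*(-4*(-7) + S) = 4*(28 + S) = 112 + 4*S)
20075/(-19476) + v(206, -67)/t(-194) = 20075/(-19476) + (112 + 4*206)/(-194) = 20075*(-1/19476) + (112 + 824)*(-1/194) = -20075/19476 + 936*(-1/194) = -20075/19476 - 468/97 = -11062043/1889172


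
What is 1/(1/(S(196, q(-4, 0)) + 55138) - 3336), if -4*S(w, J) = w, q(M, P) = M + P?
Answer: -55089/183776903 ≈ -0.00029976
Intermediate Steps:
S(w, J) = -w/4
1/(1/(S(196, q(-4, 0)) + 55138) - 3336) = 1/(1/(-¼*196 + 55138) - 3336) = 1/(1/(-49 + 55138) - 3336) = 1/(1/55089 - 3336) = 1/(-183776903/55089) = -55089/183776903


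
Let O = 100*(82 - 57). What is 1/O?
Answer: 1/2500 ≈ 0.00040000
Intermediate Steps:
O = 2500 (O = 100*25 = 2500)
1/O = 1/2500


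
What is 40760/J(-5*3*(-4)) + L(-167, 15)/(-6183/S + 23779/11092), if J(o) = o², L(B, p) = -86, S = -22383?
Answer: -48495710999/2002757310 ≈ -24.214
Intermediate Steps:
40760/J(-5*3*(-4)) + L(-167, 15)/(-6183/S + 23779/11092) = 40760/((-5*3*(-4))²) - 86/(-6183/(-22383) + 23779/11092) = 40760/((-15*(-4))²) - 86/(-6183*(-1/22383) + 23779*(1/11092)) = 40760/(60²) - 86/(229/829 + 23779/11092) = 40760/3600 - 86/22252859/9195268 = 40760*(1/3600) - 86*9195268/22252859 = 1019/90 - 790793048/22252859 = -48495710999/2002757310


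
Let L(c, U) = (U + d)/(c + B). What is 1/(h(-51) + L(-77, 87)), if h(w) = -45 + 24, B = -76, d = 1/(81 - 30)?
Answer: -7803/168301 ≈ -0.046363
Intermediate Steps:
d = 1/51 ≈ 0.019608
h(w) = -21
L(c, U) = (1/51 + U)/(-76 + c) (L(c, U) = (U + 1/51)/(c - 76) = (1/51 + U)/(-76 + c))
1/(h(-51) + L(-77, 87)) = 1/(-21 + (1/51 + 87)/(-76 - 77)) = 1/(-21 + (4438/51)/(-153)) = 1/(-21 - 1/153*4438/51) = 1/(-21 - 4438/7803) = 1/(-168301/7803) = -7803/168301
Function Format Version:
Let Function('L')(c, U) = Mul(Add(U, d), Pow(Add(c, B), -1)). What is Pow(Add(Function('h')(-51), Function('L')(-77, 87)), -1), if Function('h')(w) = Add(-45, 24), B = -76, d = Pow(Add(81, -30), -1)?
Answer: Rational(-7803, 168301) ≈ -0.046363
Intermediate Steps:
d = Rational(1, 51) (d = Pow(51, -1) = Rational(1, 51) ≈ 0.019608)
Function('h')(w) = -21
Function('L')(c, U) = Mul(Pow(Add(-76, c), -1), Add(Rational(1, 51), U)) (Function('L')(c, U) = Mul(Add(U, Rational(1, 51)), Pow(Add(c, -76), -1)) = Mul(Add(Rational(1, 51), U), Pow(Add(-76, c), -1)) = Mul(Pow(Add(-76, c), -1), Add(Rational(1, 51), U)))
Pow(Add(Function('h')(-51), Function('L')(-77, 87)), -1) = Pow(Add(-21, Mul(Pow(Add(-76, -77), -1), Add(Rational(1, 51), 87))), -1) = Pow(Add(-21, Mul(Pow(-153, -1), Rational(4438, 51))), -1) = Pow(Add(-21, Mul(Rational(-1, 153), Rational(4438, 51))), -1) = Pow(Add(-21, Rational(-4438, 7803)), -1) = Pow(Rational(-168301, 7803), -1) = Rational(-7803, 168301)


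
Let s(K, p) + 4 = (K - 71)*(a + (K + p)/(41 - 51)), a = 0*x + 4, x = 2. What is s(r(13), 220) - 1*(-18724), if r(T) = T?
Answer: 99197/5 ≈ 19839.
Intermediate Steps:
a = 4 (a = 0*2 + 4 = 0 + 4 = 4)
s(K, p) = -4 + (-71 + K)*(4 - K/10 - p/10) (s(K, p) = -4 + (K - 71)*(4 + (K + p)/(41 - 51)) = -4 + (-71 + K)*(4 + (K + p)/(-10)) = -4 + (-71 + K)*(4 + (K + p)*(-1/10)) = -4 + (-71 + K)*(4 + (-K/10 - p/10)) = -4 + (-71 + K)*(4 - K/10 - p/10))
s(r(13), 220) - 1*(-18724) = (-288 - 1/10*13**2 + (71/10)*220 + (111/10)*13 - 1/10*13*220) - 1*(-18724) = (-288 - 1/10*169 + 1562 + 1443/10 - 286) + 18724 = (-288 - 169/10 + 1562 + 1443/10 - 286) + 18724 = 5577/5 + 18724 = 99197/5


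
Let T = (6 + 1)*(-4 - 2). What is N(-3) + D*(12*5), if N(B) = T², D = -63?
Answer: -2016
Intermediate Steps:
T = -42 (T = 7*(-6) = -42)
N(B) = 1764 (N(B) = (-42)² = 1764)
N(-3) + D*(12*5) = 1764 - 756*5 = 1764 - 63*60 = 1764 - 3780 = -2016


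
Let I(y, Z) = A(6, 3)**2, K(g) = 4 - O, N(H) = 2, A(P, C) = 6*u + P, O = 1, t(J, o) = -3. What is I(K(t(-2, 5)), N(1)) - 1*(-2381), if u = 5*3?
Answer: 11597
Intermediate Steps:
u = 15
A(P, C) = 90 + P (A(P, C) = 6*15 + P = 90 + P)
K(g) = 3 (K(g) = 4 - 1*1 = 4 - 1 = 3)
I(y, Z) = 9216 (I(y, Z) = (90 + 6)**2 = 96**2 = 9216)
I(K(t(-2, 5)), N(1)) - 1*(-2381) = 9216 - 1*(-2381) = 9216 + 2381 = 11597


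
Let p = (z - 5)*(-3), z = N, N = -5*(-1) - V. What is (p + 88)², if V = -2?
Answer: 6724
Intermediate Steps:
N = 7 (N = -5*(-1) - 1*(-2) = 5 + 2 = 7)
z = 7
p = -6 (p = (7 - 5)*(-3) = 2*(-3) = -6)
(p + 88)² = (-6 + 88)² = 82² = 6724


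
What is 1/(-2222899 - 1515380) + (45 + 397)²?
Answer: 730325138555/3738279 ≈ 1.9536e+5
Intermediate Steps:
1/(-2222899 - 1515380) + (45 + 397)² = 1/(-3738279) + 442² = -1/3738279 + 195364 = 730325138555/3738279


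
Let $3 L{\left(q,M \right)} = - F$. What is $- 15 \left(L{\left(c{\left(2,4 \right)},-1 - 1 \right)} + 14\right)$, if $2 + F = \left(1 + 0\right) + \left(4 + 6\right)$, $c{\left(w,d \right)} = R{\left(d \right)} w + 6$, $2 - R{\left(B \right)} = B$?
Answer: $-165$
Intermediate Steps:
$R{\left(B \right)} = 2 - B$
$c{\left(w,d \right)} = 6 + w \left(2 - d\right)$ ($c{\left(w,d \right)} = \left(2 - d\right) w + 6 = w \left(2 - d\right) + 6 = 6 + w \left(2 - d\right)$)
$F = 9$ ($F = -2 + \left(\left(1 + 0\right) + \left(4 + 6\right)\right) = -2 + \left(1 + 10\right) = -2 + 11 = 9$)
$L{\left(q,M \right)} = -3$ ($L{\left(q,M \right)} = \frac{\left(-1\right) 9}{3} = \frac{1}{3} \left(-9\right) = -3$)
$- 15 \left(L{\left(c{\left(2,4 \right)},-1 - 1 \right)} + 14\right) = - 15 \left(-3 + 14\right) = \left(-15\right) 11 = -165$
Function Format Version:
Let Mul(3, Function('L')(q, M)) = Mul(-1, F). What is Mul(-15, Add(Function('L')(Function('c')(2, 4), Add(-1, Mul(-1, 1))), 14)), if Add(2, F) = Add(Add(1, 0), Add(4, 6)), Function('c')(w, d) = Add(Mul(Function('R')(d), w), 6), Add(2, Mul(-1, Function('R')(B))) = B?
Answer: -165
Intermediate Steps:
Function('R')(B) = Add(2, Mul(-1, B))
Function('c')(w, d) = Add(6, Mul(w, Add(2, Mul(-1, d)))) (Function('c')(w, d) = Add(Mul(Add(2, Mul(-1, d)), w), 6) = Add(Mul(w, Add(2, Mul(-1, d))), 6) = Add(6, Mul(w, Add(2, Mul(-1, d)))))
F = 9 (F = Add(-2, Add(Add(1, 0), Add(4, 6))) = Add(-2, Add(1, 10)) = Add(-2, 11) = 9)
Function('L')(q, M) = -3 (Function('L')(q, M) = Mul(Rational(1, 3), Mul(-1, 9)) = Mul(Rational(1, 3), -9) = -3)
Mul(-15, Add(Function('L')(Function('c')(2, 4), Add(-1, Mul(-1, 1))), 14)) = Mul(-15, Add(-3, 14)) = Mul(-15, 11) = -165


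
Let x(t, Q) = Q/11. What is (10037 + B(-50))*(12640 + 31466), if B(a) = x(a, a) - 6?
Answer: 4864494846/11 ≈ 4.4223e+8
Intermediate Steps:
x(t, Q) = Q/11 (x(t, Q) = Q*(1/11) = Q/11)
B(a) = -6 + a/11 (B(a) = a/11 - 6 = -6 + a/11)
(10037 + B(-50))*(12640 + 31466) = (10037 + (-6 + (1/11)*(-50)))*(12640 + 31466) = (10037 + (-6 - 50/11))*44106 = (10037 - 116/11)*44106 = (110291/11)*44106 = 4864494846/11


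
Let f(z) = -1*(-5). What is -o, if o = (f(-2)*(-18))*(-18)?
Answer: -1620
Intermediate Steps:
f(z) = 5
o = 1620 (o = (5*(-18))*(-18) = -90*(-18) = 1620)
-o = -1*1620 = -1620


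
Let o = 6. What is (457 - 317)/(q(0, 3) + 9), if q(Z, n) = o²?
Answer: 28/9 ≈ 3.1111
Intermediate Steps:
q(Z, n) = 36 (q(Z, n) = 6² = 36)
(457 - 317)/(q(0, 3) + 9) = (457 - 317)/(36 + 9) = 140/45 = 140*(1/45) = 28/9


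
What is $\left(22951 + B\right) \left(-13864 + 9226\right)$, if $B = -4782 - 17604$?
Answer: $-2620470$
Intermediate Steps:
$B = -22386$ ($B = -4782 - 17604 = -22386$)
$\left(22951 + B\right) \left(-13864 + 9226\right) = \left(22951 - 22386\right) \left(-13864 + 9226\right) = 565 \left(-4638\right) = -2620470$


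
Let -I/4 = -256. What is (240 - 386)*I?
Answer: -149504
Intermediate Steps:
I = 1024 (I = -4*(-256) = 1024)
(240 - 386)*I = (240 - 386)*1024 = -146*1024 = -149504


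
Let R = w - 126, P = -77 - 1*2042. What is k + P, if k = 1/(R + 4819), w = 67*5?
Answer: -10654331/5028 ≈ -2119.0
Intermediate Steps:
w = 335
P = -2119 (P = -77 - 2042 = -2119)
R = 209 (R = 335 - 126 = 209)
k = 1/5028 (k = 1/(209 + 4819) = 1/5028 ≈ 0.00019889)
k + P = 1/5028 - 2119 = -10654331/5028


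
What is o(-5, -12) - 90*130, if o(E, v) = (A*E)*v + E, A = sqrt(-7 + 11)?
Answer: -11585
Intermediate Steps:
A = 2 (A = sqrt(4) = 2)
o(E, v) = E + 2*E*v (o(E, v) = (2*E)*v + E = 2*E*v + E = E + 2*E*v)
o(-5, -12) - 90*130 = -5*(1 + 2*(-12)) - 90*130 = -5*(1 - 24) - 11700 = -5*(-23) - 11700 = 115 - 11700 = -11585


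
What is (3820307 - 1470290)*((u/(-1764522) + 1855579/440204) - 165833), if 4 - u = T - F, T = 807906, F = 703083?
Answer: -16816643724261426862235/43152757916 ≈ -3.8970e+11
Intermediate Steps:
u = -104819 (u = 4 - (807906 - 1*703083) = 4 - (807906 - 703083) = 4 - 1*104823 = 4 - 104823 = -104819)
(3820307 - 1470290)*((u/(-1764522) + 1855579/440204) - 165833) = (3820307 - 1470290)*((-104819/(-1764522) + 1855579/440204) - 165833) = 2350017*((-104819*(-1/1764522) + 1855579*(1/440204)) - 165833) = 2350017*((104819/1764522 + 1855579/440204) - 165833) = 2350017*(1660175855657/388374821244 - 165833) = 2350017*(-64403701555500595/388374821244) = -16816643724261426862235/43152757916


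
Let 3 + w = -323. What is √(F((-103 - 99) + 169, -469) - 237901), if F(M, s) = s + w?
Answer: 2*I*√59674 ≈ 488.57*I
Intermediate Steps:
w = -326 (w = -3 - 323 = -326)
F(M, s) = -326 + s (F(M, s) = s - 326 = -326 + s)
√(F((-103 - 99) + 169, -469) - 237901) = √((-326 - 469) - 237901) = √(-795 - 237901) = √(-238696) = 2*I*√59674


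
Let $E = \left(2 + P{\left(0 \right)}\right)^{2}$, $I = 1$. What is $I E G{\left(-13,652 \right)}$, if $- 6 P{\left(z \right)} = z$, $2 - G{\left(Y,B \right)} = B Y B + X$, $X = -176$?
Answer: $22106120$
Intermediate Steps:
$G{\left(Y,B \right)} = 178 - Y B^{2}$ ($G{\left(Y,B \right)} = 2 - \left(B Y B - 176\right) = 2 - \left(Y B^{2} - 176\right) = 2 - \left(-176 + Y B^{2}\right) = 178 - Y B^{2}$)
$P{\left(z \right)} = - \frac{z}{6}$
$E = 4$ ($E = \left(2 - 0\right)^{2} = \left(2 + 0\right)^{2} = 2^{2} = 4$)
$I E G{\left(-13,652 \right)} = 1 \cdot 4 \left(178 - - 13 \cdot 652^{2}\right) = 4 \left(178 - \left(-13\right) 425104\right) = 4 \left(178 + 5526352\right) = 4 \cdot 5526530 = 22106120$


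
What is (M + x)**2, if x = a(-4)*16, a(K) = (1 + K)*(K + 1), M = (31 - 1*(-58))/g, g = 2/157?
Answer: 203376121/4 ≈ 5.0844e+7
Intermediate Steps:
g = 2/157 (g = 2*(1/157) = 2/157 ≈ 0.012739)
M = 13973/2 (M = (31 - 1*(-58))/(2/157) = (31 + 58)*(157/2) = 89*(157/2) = 13973/2 ≈ 6986.5)
a(K) = (1 + K)**2 (a(K) = (1 + K)*(1 + K) = (1 + K)**2)
x = 144 (x = (1 - 4)**2*16 = (-3)**2*16 = 9*16 = 144)
(M + x)**2 = (13973/2 + 144)**2 = (14261/2)**2 = 203376121/4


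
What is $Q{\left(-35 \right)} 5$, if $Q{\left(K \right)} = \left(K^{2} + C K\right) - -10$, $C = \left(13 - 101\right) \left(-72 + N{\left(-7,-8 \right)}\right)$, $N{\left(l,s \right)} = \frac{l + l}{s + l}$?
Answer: $- \frac{3264755}{3} \approx -1.0883 \cdot 10^{6}$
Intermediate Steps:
$N{\left(l,s \right)} = \frac{2 l}{l + s}$
$C = \frac{93808}{15}$ ($C = \left(13 - 101\right) \left(-72 + 2 \left(-7\right) \frac{1}{-7 - 8}\right) = - 88 \left(-72 + 2 \left(-7\right) \frac{1}{-15}\right) = - 88 \left(-72 + 2 \left(-7\right) \left(- \frac{1}{15}\right)\right) = - 88 \left(-72 + \frac{14}{15}\right) = \left(-88\right) \left(- \frac{1066}{15}\right) = \frac{93808}{15} \approx 6253.9$)
$Q{\left(K \right)} = 10 + K^{2} + \frac{93808 K}{15}$ ($Q{\left(K \right)} = \left(K^{2} + \frac{93808 K}{15}\right) - -10 = \left(K^{2} + \frac{93808 K}{15}\right) + 10 = 10 + K^{2} + \frac{93808 K}{15}$)
$Q{\left(-35 \right)} 5 = \left(10 + \left(-35\right)^{2} + \frac{93808}{15} \left(-35\right)\right) 5 = \left(10 + 1225 - \frac{656656}{3}\right) 5 = \left(- \frac{652951}{3}\right) 5 = - \frac{3264755}{3}$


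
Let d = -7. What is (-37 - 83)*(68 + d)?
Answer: -7320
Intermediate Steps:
(-37 - 83)*(68 + d) = (-37 - 83)*(68 - 7) = -120*61 = -7320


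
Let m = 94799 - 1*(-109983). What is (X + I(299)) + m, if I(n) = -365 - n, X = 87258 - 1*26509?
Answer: 264867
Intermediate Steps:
m = 204782 (m = 94799 + 109983 = 204782)
X = 60749 (X = 87258 - 26509 = 60749)
(X + I(299)) + m = (60749 + (-365 - 1*299)) + 204782 = (60749 + (-365 - 299)) + 204782 = (60749 - 664) + 204782 = 60085 + 204782 = 264867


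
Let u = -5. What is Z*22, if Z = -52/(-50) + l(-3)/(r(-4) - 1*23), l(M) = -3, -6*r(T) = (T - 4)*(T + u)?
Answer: 4334/175 ≈ 24.766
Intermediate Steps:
r(T) = -(-5 + T)*(-4 + T)/6 (r(T) = -(T - 4)*(T - 5)/6 = -(-4 + T)*(-5 + T)/6 = -(-5 + T)*(-4 + T)/6)
Z = 197/175 (Z = -52/(-50) - 3/((-10/3 - ⅙*(-4)² + (3/2)*(-4)) - 1*23) = -52*(-1/50) - 3/((-10/3 - ⅙*16 - 6) - 23) = 26/25 - 3/((-10/3 - 8/3 - 6) - 23) = 26/25 - 3/(-12 - 23) = 26/25 - 3/(-35) = 26/25 - 3*(-1/35) = 26/25 + 3/35 = 197/175 ≈ 1.1257)
Z*22 = (197/175)*22 = 4334/175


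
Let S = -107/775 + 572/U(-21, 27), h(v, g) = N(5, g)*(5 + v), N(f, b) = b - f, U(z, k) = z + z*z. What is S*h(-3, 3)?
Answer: -79672/16275 ≈ -4.8954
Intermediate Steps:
U(z, k) = z + z²
h(v, g) = (-5 + g)*(5 + v) (h(v, g) = (g - 1*5)*(5 + v) = (g - 5)*(5 + v) = (-5 + g)*(5 + v))
S = 19918/16275 (S = -107/775 + 572/((-21*(1 - 21))) = -107*1/775 + 572/((-21*(-20))) = -107/775 + 572/420 = -107/775 + 572*(1/420) = -107/775 + 143/105 = 19918/16275 ≈ 1.2238)
S*h(-3, 3) = 19918*((-5 + 3)*(5 - 3))/16275 = 19918*(-2*2)/16275 = (19918/16275)*(-4) = -79672/16275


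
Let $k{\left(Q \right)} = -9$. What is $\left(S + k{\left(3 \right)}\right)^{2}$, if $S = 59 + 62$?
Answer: $12544$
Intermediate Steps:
$S = 121$
$\left(S + k{\left(3 \right)}\right)^{2} = \left(121 - 9\right)^{2} = 112^{2} = 12544$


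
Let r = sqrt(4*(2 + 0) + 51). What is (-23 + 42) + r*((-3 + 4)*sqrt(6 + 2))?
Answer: 19 + 2*sqrt(118) ≈ 40.726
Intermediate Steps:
r = sqrt(59) (r = sqrt(4*2 + 51) = sqrt(8 + 51) = sqrt(59) ≈ 7.6811)
(-23 + 42) + r*((-3 + 4)*sqrt(6 + 2)) = (-23 + 42) + sqrt(59)*((-3 + 4)*sqrt(6 + 2)) = 19 + sqrt(59)*(1*sqrt(8)) = 19 + sqrt(59)*(1*(2*sqrt(2))) = 19 + sqrt(59)*(2*sqrt(2)) = 19 + 2*sqrt(118)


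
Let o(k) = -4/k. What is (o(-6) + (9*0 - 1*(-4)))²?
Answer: 196/9 ≈ 21.778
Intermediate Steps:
(o(-6) + (9*0 - 1*(-4)))² = (-4/(-6) + (9*0 - 1*(-4)))² = (-4*(-⅙) + (0 + 4))² = (⅔ + 4)² = (14/3)² = 196/9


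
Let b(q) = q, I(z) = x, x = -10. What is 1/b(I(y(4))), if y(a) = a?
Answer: -1/10 ≈ -0.10000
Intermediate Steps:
I(z) = -10
1/b(I(y(4))) = 1/(-10) = -1/10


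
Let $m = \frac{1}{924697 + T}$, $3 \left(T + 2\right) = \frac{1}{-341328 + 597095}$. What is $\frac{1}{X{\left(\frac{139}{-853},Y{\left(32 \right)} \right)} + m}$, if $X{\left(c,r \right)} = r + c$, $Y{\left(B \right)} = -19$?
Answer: $- \frac{605220046661188}{11597803428404063} \approx -0.052184$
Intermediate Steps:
$T = - \frac{1534601}{767301}$ ($T = -2 + \frac{1}{3 \left(-341328 + 597095\right)} = -2 + \frac{1}{3 \cdot 255767} = -2 + \frac{1}{3} \cdot \frac{1}{255767} = -2 + \frac{1}{767301} = - \frac{1534601}{767301} \approx -2.0$)
$X{\left(c,r \right)} = c + r$
$m = \frac{767301}{709519398196}$ ($m = \frac{1}{924697 - \frac{1534601}{767301}} = \frac{1}{\frac{709519398196}{767301}} = \frac{767301}{709519398196} \approx 1.0814 \cdot 10^{-6}$)
$\frac{1}{X{\left(\frac{139}{-853},Y{\left(32 \right)} \right)} + m} = \frac{1}{\left(\frac{139}{-853} - 19\right) + \frac{767301}{709519398196}} = \frac{1}{\left(139 \left(- \frac{1}{853}\right) - 19\right) + \frac{767301}{709519398196}} = \frac{1}{\left(- \frac{139}{853} - 19\right) + \frac{767301}{709519398196}} = \frac{1}{- \frac{16346}{853} + \frac{767301}{709519398196}} = \frac{1}{- \frac{11597803428404063}{605220046661188}} = - \frac{605220046661188}{11597803428404063}$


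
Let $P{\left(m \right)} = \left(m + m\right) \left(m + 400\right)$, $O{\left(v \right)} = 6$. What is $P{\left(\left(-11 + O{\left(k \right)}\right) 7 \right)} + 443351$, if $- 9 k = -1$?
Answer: $417801$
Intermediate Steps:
$k = \frac{1}{9}$ ($k = \left(- \frac{1}{9}\right) \left(-1\right) = \frac{1}{9} \approx 0.11111$)
$P{\left(m \right)} = 2 m \left(400 + m\right)$
$P{\left(\left(-11 + O{\left(k \right)}\right) 7 \right)} + 443351 = 2 \left(-11 + 6\right) 7 \left(400 + \left(-11 + 6\right) 7\right) + 443351 = 2 \left(\left(-5\right) 7\right) \left(400 - 35\right) + 443351 = 2 \left(-35\right) \left(400 - 35\right) + 443351 = 2 \left(-35\right) 365 + 443351 = -25550 + 443351 = 417801$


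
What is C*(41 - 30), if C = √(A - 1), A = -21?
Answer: 11*I*√22 ≈ 51.595*I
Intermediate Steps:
C = I*√22 (C = √(-21 - 1) = √(-22) = I*√22 ≈ 4.6904*I)
C*(41 - 30) = (I*√22)*(41 - 30) = (I*√22)*11 = 11*I*√22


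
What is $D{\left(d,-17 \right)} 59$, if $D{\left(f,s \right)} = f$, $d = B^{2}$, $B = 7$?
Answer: $2891$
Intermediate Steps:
$d = 49$ ($d = 7^{2} = 49$)
$D{\left(d,-17 \right)} 59 = 49 \cdot 59 = 2891$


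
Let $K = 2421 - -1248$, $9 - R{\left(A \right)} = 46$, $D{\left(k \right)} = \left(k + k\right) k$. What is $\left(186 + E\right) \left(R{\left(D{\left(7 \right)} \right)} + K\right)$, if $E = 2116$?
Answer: $8360864$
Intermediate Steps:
$D{\left(k \right)} = 2 k^{2}$ ($D{\left(k \right)} = 2 k k = 2 k^{2}$)
$R{\left(A \right)} = -37$ ($R{\left(A \right)} = 9 - 46 = -37$)
$K = 3669$ ($K = 2421 + 1248 = 3669$)
$\left(186 + E\right) \left(R{\left(D{\left(7 \right)} \right)} + K\right) = \left(186 + 2116\right) \left(-37 + 3669\right) = 2302 \cdot 3632 = 8360864$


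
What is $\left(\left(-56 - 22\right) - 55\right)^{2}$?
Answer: $17689$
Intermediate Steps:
$\left(\left(-56 - 22\right) - 55\right)^{2} = \left(-78 - 55\right)^{2} = \left(-133\right)^{2} = 17689$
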